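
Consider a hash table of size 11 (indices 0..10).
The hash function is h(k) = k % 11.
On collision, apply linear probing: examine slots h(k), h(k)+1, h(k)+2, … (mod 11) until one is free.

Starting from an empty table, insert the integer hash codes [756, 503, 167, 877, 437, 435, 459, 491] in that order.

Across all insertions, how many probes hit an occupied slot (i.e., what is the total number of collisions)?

756: h=8 -> slot 8
503: h=8, probe 8,9 -> slot 9
167: h=2 -> slot 2
877: h=8, probe 8,9,10 -> slot 10
437: h=8, probe 8,9,10,0 -> slot 0
435: h=6 -> slot 6
459: h=8, probe 8,9,10,0,1 -> slot 1
491: h=7 -> slot 7
Table: [437, 459, 167, ., ., ., 435, 491, 756, 503, 877]

10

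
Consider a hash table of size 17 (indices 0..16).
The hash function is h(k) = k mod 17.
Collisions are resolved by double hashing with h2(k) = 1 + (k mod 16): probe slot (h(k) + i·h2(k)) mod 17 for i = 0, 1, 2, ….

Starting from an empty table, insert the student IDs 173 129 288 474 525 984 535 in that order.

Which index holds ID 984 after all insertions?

7

173 hashes to 3; slot 3 is free → place at 3.
129 hashes to 10; slot 10 is free → place at 10.
288 hashes to 16; slot 16 is free → place at 16.
474 hashes to 15; slot 15 is free → place at 15.
525 hashes to 15, h2=14; 15 taken → place at 12.
984 hashes to 15, h2=9; 15 taken → place at 7.
535 hashes to 8; slot 8 is free → place at 8.
Table: [., ., ., 173, ., ., ., 984, 535, ., 129, ., 525, ., ., 474, 288]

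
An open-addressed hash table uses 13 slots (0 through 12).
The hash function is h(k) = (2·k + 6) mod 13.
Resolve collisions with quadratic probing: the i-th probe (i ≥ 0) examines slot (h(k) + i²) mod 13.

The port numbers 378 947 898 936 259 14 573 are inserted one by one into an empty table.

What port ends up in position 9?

898

Insert 378: h=8, slot 8 empty → index 8.
Insert 947: h=2, slot 2 empty → index 2.
Insert 898: h=8, slot 8 occupied → index 9.
Insert 936: h=6, slot 6 empty → index 6.
Insert 259: h=4, slot 4 empty → index 4.
Insert 14: h=8, slots 8,9 occupied → index 12.
Insert 573: h=8, slots 8,9,12,4 occupied → index 11.
Table: [—, —, 947, —, 259, —, 936, —, 378, 898, —, 573, 14]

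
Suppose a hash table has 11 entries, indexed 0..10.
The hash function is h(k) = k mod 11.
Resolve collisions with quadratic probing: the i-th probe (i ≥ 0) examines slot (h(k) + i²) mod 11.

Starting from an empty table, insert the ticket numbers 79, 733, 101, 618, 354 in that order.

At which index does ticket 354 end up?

79 hashes to 2; slot 2 is free => place at 2.
733 hashes to 7; slot 7 is free => place at 7.
101 hashes to 2; 2 taken => place at 3.
618 hashes to 2; 2,3 taken => place at 6.
354 hashes to 2; 2,3,6 taken => place at 0.
Table: [354, _, 79, 101, _, _, 618, 733, _, _, _]

0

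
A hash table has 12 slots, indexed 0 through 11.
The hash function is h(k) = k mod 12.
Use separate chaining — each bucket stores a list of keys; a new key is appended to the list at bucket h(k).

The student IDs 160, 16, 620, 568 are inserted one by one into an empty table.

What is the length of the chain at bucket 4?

3

Insert 160: h=4, bucket 4 empty → new chain.
Insert 16: h=4, bucket 4 nonempty → append to chain.
Insert 620: h=8, bucket 8 empty → new chain.
Insert 568: h=4, bucket 4 nonempty → append to chain.
Final buckets:
0: -
1: -
2: -
3: -
4: 160 -> 16 -> 568
5: -
6: -
7: -
8: 620
9: -
10: -
11: -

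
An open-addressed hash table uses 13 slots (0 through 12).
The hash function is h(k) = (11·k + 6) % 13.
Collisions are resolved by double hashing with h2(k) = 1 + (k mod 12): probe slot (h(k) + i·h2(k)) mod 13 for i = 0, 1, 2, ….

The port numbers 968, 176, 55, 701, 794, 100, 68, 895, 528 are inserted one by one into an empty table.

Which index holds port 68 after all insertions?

968: h=7 => slot 7
176: h=5 => slot 5
55: h=0 => slot 0
701: h=8 => slot 8
794: h=4 => slot 4
100: h=1 => slot 1
68: h=0, h2=9, probe 0,9 => slot 9
895: h=10 => slot 10
528: h=3 => slot 3
Table: [55, 100, -, 528, 794, 176, -, 968, 701, 68, 895, -, -]

9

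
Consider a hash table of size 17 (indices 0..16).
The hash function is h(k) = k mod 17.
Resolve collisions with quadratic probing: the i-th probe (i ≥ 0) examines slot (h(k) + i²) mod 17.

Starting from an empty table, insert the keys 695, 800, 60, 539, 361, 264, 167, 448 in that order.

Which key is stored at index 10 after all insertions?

Insert 695: h=15, slot 15 empty => index 15.
Insert 800: h=1, slot 1 empty => index 1.
Insert 60: h=9, slot 9 empty => index 9.
Insert 539: h=12, slot 12 empty => index 12.
Insert 361: h=4, slot 4 empty => index 4.
Insert 264: h=9, slot 9 occupied => index 10.
Insert 167: h=14, slot 14 empty => index 14.
Insert 448: h=6, slot 6 empty => index 6.
Table: [—, 800, —, —, 361, —, 448, —, —, 60, 264, —, 539, —, 167, 695, —]

264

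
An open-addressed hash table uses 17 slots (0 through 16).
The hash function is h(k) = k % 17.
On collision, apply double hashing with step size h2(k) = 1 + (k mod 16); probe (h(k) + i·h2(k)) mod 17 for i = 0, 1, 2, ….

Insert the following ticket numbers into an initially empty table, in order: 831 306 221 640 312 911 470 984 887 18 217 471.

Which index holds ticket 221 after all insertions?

831: h=15 => slot 15
306: h=0 => slot 0
221: h=0, h2=14, probe 0,14 => slot 14
640: h=11 => slot 11
312: h=6 => slot 6
911: h=10 => slot 10
470: h=11, h2=7, probe 11,1 => slot 1
984: h=15, h2=9, probe 15,7 => slot 7
887: h=3 => slot 3
18: h=1, h2=3, probe 1,4 => slot 4
217: h=13 => slot 13
471: h=12 => slot 12
Table: [306, 470, -, 887, 18, -, 312, 984, -, -, 911, 640, 471, 217, 221, 831, -]

14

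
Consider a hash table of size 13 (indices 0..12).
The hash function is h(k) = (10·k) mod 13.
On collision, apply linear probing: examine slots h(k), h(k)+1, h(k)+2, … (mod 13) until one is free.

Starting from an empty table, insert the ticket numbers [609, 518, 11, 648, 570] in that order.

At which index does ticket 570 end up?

10

Insert 609: h=6, slot 6 empty -> index 6.
Insert 518: h=6, slot 6 occupied -> index 7.
Insert 11: h=6, slots 6,7 occupied -> index 8.
Insert 648: h=6, slots 6,7,8 occupied -> index 9.
Insert 570: h=6, slots 6,7,8,9 occupied -> index 10.
Table: [∅, ∅, ∅, ∅, ∅, ∅, 609, 518, 11, 648, 570, ∅, ∅]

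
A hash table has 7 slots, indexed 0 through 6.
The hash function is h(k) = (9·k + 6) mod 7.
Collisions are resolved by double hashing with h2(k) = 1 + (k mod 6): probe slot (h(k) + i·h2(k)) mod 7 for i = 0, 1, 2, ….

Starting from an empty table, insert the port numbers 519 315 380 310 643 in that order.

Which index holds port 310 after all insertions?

4

519 hashes to 1; slot 1 is free → place at 1.
315 hashes to 6; slot 6 is free → place at 6.
380 hashes to 3; slot 3 is free → place at 3.
310 hashes to 3, h2=5; 3,1,6 taken → place at 4.
643 hashes to 4, h2=2; 4,6,1,3 taken → place at 5.
Table: [_, 519, _, 380, 310, 643, 315]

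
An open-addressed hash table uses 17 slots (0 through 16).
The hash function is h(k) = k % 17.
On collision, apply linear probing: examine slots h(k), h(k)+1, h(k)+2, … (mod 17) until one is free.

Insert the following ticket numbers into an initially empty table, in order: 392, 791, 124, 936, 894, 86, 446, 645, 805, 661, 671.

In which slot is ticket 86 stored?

392 hashes to 1; slot 1 is free → place at 1.
791 hashes to 9; slot 9 is free → place at 9.
124 hashes to 5; slot 5 is free → place at 5.
936 hashes to 1; 1 taken → place at 2.
894 hashes to 10; slot 10 is free → place at 10.
86 hashes to 1; 1,2 taken → place at 3.
446 hashes to 4; slot 4 is free → place at 4.
645 hashes to 16; slot 16 is free → place at 16.
805 hashes to 6; slot 6 is free → place at 6.
661 hashes to 15; slot 15 is free → place at 15.
671 hashes to 8; slot 8 is free → place at 8.
Table: [., 392, 936, 86, 446, 124, 805, ., 671, 791, 894, ., ., ., ., 661, 645]

3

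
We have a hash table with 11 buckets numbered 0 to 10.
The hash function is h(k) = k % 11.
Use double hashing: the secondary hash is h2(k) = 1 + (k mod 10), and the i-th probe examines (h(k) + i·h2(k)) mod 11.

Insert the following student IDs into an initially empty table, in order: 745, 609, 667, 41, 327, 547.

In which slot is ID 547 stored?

745: h=8 => slot 8
609: h=4 => slot 4
667: h=7 => slot 7
41: h=8, h2=2, probe 8,10 => slot 10
327: h=8, h2=8, probe 8,5 => slot 5
547: h=8, h2=8, probe 8,5,2 => slot 2
Table: [∅, ∅, 547, ∅, 609, 327, ∅, 667, 745, ∅, 41]

2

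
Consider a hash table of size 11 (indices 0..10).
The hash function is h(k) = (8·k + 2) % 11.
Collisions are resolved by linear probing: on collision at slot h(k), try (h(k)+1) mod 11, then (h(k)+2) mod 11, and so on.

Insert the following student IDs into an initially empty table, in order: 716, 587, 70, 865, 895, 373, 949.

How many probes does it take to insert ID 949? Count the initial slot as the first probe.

Insert 716: h=10, slot 10 empty -> index 10.
Insert 587: h=1, slot 1 empty -> index 1.
Insert 70: h=1, slot 1 occupied -> index 2.
Insert 865: h=3, slot 3 empty -> index 3.
Insert 895: h=1, slots 1,2,3 occupied -> index 4.
Insert 373: h=5, slot 5 empty -> index 5.
Insert 949: h=4, slots 4,5 occupied -> index 6.
Table: [., 587, 70, 865, 895, 373, 949, ., ., ., 716]

3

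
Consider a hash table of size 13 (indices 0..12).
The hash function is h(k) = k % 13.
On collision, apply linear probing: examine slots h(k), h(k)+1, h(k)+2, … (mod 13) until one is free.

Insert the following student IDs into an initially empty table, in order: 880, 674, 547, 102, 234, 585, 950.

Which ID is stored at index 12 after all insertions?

102

880: h=9 → slot 9
674: h=11 → slot 11
547: h=1 → slot 1
102: h=11, probe 11,12 → slot 12
234: h=0 → slot 0
585: h=0, probe 0,1,2 → slot 2
950: h=1, probe 1,2,3 → slot 3
Table: [234, 547, 585, 950, _, _, _, _, _, 880, _, 674, 102]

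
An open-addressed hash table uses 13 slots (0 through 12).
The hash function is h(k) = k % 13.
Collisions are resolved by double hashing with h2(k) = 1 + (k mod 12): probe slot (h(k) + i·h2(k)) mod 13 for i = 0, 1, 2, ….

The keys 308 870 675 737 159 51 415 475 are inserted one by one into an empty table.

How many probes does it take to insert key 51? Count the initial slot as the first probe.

308: h=9 -> slot 9
870: h=12 -> slot 12
675: h=12, h2=4, probe 12,3 -> slot 3
737: h=9, h2=6, probe 9,2 -> slot 2
159: h=3, h2=4, probe 3,7 -> slot 7
51: h=12, h2=4, probe 12,3,7,11 -> slot 11
415: h=12, h2=8, probe 12,7,2,10 -> slot 10
475: h=7, h2=8, probe 7,2,10,5 -> slot 5
Table: [., ., 737, 675, ., 475, ., 159, ., 308, 415, 51, 870]

4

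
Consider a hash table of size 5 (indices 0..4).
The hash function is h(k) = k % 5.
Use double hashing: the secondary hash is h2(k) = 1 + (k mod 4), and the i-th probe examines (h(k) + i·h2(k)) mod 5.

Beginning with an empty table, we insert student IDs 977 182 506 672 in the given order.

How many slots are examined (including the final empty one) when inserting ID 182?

977 hashes to 2; slot 2 is free => place at 2.
182 hashes to 2, h2=3; 2 taken => place at 0.
506 hashes to 1; slot 1 is free => place at 1.
672 hashes to 2, h2=1; 2 taken => place at 3.
Table: [182, 506, 977, 672, ∅]

2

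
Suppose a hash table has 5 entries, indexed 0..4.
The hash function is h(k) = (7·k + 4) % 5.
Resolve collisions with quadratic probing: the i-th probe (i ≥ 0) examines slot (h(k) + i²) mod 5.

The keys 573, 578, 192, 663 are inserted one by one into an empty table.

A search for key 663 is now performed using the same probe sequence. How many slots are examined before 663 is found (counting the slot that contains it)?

Insert 573: h=0, slot 0 empty => index 0.
Insert 578: h=0, slot 0 occupied => index 1.
Insert 192: h=3, slot 3 empty => index 3.
Insert 663: h=0, slots 0,1 occupied => index 4.
Table: [573, 578, -, 192, 663]
Lookup 663: h=0, probe 0,1,4 → found at 4.

3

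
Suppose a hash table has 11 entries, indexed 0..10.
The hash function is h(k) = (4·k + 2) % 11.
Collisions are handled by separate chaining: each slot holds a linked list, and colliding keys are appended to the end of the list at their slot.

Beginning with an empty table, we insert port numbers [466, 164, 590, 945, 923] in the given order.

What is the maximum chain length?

Insert 466: h=7, bucket 7 empty → new chain.
Insert 164: h=9, bucket 9 empty → new chain.
Insert 590: h=8, bucket 8 empty → new chain.
Insert 945: h=9, bucket 9 nonempty → append to chain.
Insert 923: h=9, bucket 9 nonempty → append to chain.
Final buckets:
0: —
1: —
2: —
3: —
4: —
5: —
6: —
7: 466
8: 590
9: 164 -> 945 -> 923
10: —

3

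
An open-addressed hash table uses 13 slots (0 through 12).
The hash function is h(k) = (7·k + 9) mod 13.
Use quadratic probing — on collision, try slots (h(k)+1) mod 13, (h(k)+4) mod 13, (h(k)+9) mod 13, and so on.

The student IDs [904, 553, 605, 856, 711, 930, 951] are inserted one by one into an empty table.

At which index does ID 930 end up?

904: h=6 => slot 6
553: h=6, probe 6,7 => slot 7
605: h=6, probe 6,7,10 => slot 10
856: h=8 => slot 8
711: h=7, probe 7,8,11 => slot 11
930: h=6, probe 6,7,10,2 => slot 2
951: h=10, probe 10,11,1 => slot 1
Table: [_, 951, 930, _, _, _, 904, 553, 856, _, 605, 711, _]

2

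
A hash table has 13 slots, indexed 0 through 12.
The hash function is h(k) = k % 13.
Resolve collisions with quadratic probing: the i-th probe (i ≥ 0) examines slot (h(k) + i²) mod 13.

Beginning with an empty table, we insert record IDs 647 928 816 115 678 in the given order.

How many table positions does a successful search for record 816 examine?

2

Insert 647: h=10, slot 10 empty → index 10.
Insert 928: h=5, slot 5 empty → index 5.
Insert 816: h=10, slot 10 occupied → index 11.
Insert 115: h=11, slot 11 occupied → index 12.
Insert 678: h=2, slot 2 empty → index 2.
Table: [., ., 678, ., ., 928, ., ., ., ., 647, 816, 115]
Lookup 816: h=10, probe 10,11 → found at 11.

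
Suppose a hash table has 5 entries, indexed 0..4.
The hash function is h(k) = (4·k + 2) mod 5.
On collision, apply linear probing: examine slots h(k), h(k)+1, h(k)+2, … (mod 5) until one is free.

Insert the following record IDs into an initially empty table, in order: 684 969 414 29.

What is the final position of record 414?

684 hashes to 3; slot 3 is free -> place at 3.
969 hashes to 3; 3 taken -> place at 4.
414 hashes to 3; 3,4 taken -> place at 0.
29 hashes to 3; 3,4,0 taken -> place at 1.
Table: [414, 29, ., 684, 969]

0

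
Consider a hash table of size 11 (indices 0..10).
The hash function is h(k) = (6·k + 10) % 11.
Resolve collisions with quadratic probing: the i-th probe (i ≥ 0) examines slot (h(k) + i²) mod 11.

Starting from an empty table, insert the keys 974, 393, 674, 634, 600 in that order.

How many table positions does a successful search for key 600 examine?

4

974: h=2 => slot 2
393: h=3 => slot 3
674: h=6 => slot 6
634: h=8 => slot 8
600: h=2, probe 2,3,6,0 => slot 0
Table: [600, _, 974, 393, _, _, 674, _, 634, _, _]
Lookup 600: h=2, probe 2,3,6,0 → found at 0.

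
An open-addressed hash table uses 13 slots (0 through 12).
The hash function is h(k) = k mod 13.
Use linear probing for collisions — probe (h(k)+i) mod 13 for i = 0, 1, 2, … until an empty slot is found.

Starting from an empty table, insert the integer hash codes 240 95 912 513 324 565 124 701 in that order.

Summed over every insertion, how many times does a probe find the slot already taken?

Insert 240: h=6, slot 6 empty => index 6.
Insert 95: h=4, slot 4 empty => index 4.
Insert 912: h=2, slot 2 empty => index 2.
Insert 513: h=6, slot 6 occupied => index 7.
Insert 324: h=12, slot 12 empty => index 12.
Insert 565: h=6, slots 6,7 occupied => index 8.
Insert 124: h=7, slots 7,8 occupied => index 9.
Insert 701: h=12, slot 12 occupied => index 0.
Table: [701, _, 912, _, 95, _, 240, 513, 565, 124, _, _, 324]

6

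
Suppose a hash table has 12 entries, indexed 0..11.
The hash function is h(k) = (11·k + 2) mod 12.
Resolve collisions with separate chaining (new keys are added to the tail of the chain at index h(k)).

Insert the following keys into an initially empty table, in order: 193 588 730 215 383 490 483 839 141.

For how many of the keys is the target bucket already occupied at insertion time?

3

193 -> bucket 1
588 -> bucket 2
730 -> bucket 4
215 -> bucket 3
383 -> bucket 3 (collision)
490 -> bucket 4 (collision)
483 -> bucket 11
839 -> bucket 3 (collision)
141 -> bucket 5
Final buckets:
0: _
1: 193
2: 588
3: 215 -> 383 -> 839
4: 730 -> 490
5: 141
6: _
7: _
8: _
9: _
10: _
11: 483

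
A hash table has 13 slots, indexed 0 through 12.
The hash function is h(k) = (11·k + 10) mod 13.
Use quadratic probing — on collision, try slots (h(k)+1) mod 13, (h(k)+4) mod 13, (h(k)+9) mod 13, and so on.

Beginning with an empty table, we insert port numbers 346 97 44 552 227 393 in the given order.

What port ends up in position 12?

552

Insert 346: h=7, slot 7 empty => index 7.
Insert 97: h=11, slot 11 empty => index 11.
Insert 44: h=0, slot 0 empty => index 0.
Insert 552: h=11, slot 11 occupied => index 12.
Insert 227: h=11, slots 11,12 occupied => index 2.
Insert 393: h=4, slot 4 empty => index 4.
Table: [44, ∅, 227, ∅, 393, ∅, ∅, 346, ∅, ∅, ∅, 97, 552]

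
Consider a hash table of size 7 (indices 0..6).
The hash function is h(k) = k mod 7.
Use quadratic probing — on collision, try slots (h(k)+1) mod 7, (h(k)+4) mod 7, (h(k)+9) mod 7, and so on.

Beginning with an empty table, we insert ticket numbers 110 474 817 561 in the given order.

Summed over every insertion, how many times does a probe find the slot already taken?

110: h=5 → slot 5
474: h=5, probe 5,6 → slot 6
817: h=5, probe 5,6,2 → slot 2
561: h=1 → slot 1
Table: [∅, 561, 817, ∅, ∅, 110, 474]

3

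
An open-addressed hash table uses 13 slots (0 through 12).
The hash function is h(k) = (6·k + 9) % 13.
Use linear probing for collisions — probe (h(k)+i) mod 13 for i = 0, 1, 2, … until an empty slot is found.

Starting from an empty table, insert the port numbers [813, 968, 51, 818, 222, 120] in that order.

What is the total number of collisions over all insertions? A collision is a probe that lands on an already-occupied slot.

1

813 hashes to 12; slot 12 is free => place at 12.
968 hashes to 6; slot 6 is free => place at 6.
51 hashes to 3; slot 3 is free => place at 3.
818 hashes to 3; 3 taken => place at 4.
222 hashes to 2; slot 2 is free => place at 2.
120 hashes to 1; slot 1 is free => place at 1.
Table: [_, 120, 222, 51, 818, _, 968, _, _, _, _, _, 813]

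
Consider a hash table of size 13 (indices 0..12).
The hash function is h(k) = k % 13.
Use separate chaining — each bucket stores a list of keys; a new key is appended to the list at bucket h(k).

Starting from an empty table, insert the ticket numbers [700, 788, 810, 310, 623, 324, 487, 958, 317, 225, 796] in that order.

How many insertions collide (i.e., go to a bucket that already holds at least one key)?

3

Insert 700: h=11, bucket 11 empty → new chain.
Insert 788: h=8, bucket 8 empty → new chain.
Insert 810: h=4, bucket 4 empty → new chain.
Insert 310: h=11, bucket 11 nonempty → append to chain.
Insert 623: h=12, bucket 12 empty → new chain.
Insert 324: h=12, bucket 12 nonempty → append to chain.
Insert 487: h=6, bucket 6 empty → new chain.
Insert 958: h=9, bucket 9 empty → new chain.
Insert 317: h=5, bucket 5 empty → new chain.
Insert 225: h=4, bucket 4 nonempty → append to chain.
Insert 796: h=3, bucket 3 empty → new chain.
Final buckets:
0: -
1: -
2: -
3: 796
4: 810 -> 225
5: 317
6: 487
7: -
8: 788
9: 958
10: -
11: 700 -> 310
12: 623 -> 324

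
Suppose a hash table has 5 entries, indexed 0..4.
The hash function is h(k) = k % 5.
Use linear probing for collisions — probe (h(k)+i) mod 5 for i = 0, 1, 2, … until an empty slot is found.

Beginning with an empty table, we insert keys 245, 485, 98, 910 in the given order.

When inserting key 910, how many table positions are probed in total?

245 hashes to 0; slot 0 is free -> place at 0.
485 hashes to 0; 0 taken -> place at 1.
98 hashes to 3; slot 3 is free -> place at 3.
910 hashes to 0; 0,1 taken -> place at 2.
Table: [245, 485, 910, 98, -]

3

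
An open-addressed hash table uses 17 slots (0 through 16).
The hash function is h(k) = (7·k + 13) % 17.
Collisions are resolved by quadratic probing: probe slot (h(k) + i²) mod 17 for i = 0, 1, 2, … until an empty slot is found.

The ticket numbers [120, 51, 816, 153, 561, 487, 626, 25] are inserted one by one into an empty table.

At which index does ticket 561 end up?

120: h=3 => slot 3
51: h=13 => slot 13
816: h=13, probe 13,14 => slot 14
153: h=13, probe 13,14,0 => slot 0
561: h=13, probe 13,14,0,5 => slot 5
487: h=5, probe 5,6 => slot 6
626: h=9 => slot 9
25: h=1 => slot 1
Table: [153, 25, -, 120, -, 561, 487, -, -, 626, -, -, -, 51, 816, -, -]

5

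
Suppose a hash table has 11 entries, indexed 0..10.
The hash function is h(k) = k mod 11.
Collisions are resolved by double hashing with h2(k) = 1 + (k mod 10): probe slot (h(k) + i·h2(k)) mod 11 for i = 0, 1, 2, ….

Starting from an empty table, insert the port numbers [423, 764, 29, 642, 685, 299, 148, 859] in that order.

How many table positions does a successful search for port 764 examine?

423 hashes to 5; slot 5 is free -> place at 5.
764 hashes to 5, h2=5; 5 taken -> place at 10.
29 hashes to 7; slot 7 is free -> place at 7.
642 hashes to 4; slot 4 is free -> place at 4.
685 hashes to 3; slot 3 is free -> place at 3.
299 hashes to 2; slot 2 is free -> place at 2.
148 hashes to 5, h2=9; 5,3 taken -> place at 1.
859 hashes to 1, h2=10; 1 taken -> place at 0.
Table: [859, 148, 299, 685, 642, 423, -, 29, -, -, 764]
Lookup 764: h=5, h2=5, probe 5,10 → found at 10.

2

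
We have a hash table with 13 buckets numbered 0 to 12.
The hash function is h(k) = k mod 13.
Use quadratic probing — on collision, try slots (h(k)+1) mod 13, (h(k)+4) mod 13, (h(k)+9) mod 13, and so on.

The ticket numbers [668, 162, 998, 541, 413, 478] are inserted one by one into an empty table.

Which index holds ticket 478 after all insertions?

668: h=5 -> slot 5
162: h=6 -> slot 6
998: h=10 -> slot 10
541: h=8 -> slot 8
413: h=10, probe 10,11 -> slot 11
478: h=10, probe 10,11,1 -> slot 1
Table: [-, 478, -, -, -, 668, 162, -, 541, -, 998, 413, -]

1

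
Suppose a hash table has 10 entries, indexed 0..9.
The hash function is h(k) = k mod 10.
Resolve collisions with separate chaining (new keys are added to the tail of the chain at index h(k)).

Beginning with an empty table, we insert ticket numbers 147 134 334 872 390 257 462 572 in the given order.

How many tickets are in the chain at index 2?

3

Insert 147: h=7, bucket 7 empty -> new chain.
Insert 134: h=4, bucket 4 empty -> new chain.
Insert 334: h=4, bucket 4 nonempty -> append to chain.
Insert 872: h=2, bucket 2 empty -> new chain.
Insert 390: h=0, bucket 0 empty -> new chain.
Insert 257: h=7, bucket 7 nonempty -> append to chain.
Insert 462: h=2, bucket 2 nonempty -> append to chain.
Insert 572: h=2, bucket 2 nonempty -> append to chain.
Final buckets:
0: 390
1: ∅
2: 872 -> 462 -> 572
3: ∅
4: 134 -> 334
5: ∅
6: ∅
7: 147 -> 257
8: ∅
9: ∅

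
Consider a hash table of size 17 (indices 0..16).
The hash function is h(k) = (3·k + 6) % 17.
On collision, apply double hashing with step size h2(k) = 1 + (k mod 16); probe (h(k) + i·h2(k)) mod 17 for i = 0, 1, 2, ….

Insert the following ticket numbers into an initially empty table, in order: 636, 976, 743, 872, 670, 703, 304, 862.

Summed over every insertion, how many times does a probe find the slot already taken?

6

636 hashes to 10; slot 10 is free -> place at 10.
976 hashes to 10, h2=1; 10 taken -> place at 11.
743 hashes to 8; slot 8 is free -> place at 8.
872 hashes to 4; slot 4 is free -> place at 4.
670 hashes to 10, h2=15; 10,8 taken -> place at 6.
703 hashes to 7; slot 7 is free -> place at 7.
304 hashes to 0; slot 0 is free -> place at 0.
862 hashes to 8, h2=15; 8,6,4 taken -> place at 2.
Table: [304, _, 862, _, 872, _, 670, 703, 743, _, 636, 976, _, _, _, _, _]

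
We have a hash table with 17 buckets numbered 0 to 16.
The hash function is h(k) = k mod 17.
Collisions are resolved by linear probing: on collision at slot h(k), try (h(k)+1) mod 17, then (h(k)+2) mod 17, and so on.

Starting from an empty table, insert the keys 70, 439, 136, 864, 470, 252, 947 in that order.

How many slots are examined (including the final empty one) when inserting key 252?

3

Insert 70: h=2, slot 2 empty => index 2.
Insert 439: h=14, slot 14 empty => index 14.
Insert 136: h=0, slot 0 empty => index 0.
Insert 864: h=14, slot 14 occupied => index 15.
Insert 470: h=11, slot 11 empty => index 11.
Insert 252: h=14, slots 14,15 occupied => index 16.
Insert 947: h=12, slot 12 empty => index 12.
Table: [136, —, 70, —, —, —, —, —, —, —, —, 470, 947, —, 439, 864, 252]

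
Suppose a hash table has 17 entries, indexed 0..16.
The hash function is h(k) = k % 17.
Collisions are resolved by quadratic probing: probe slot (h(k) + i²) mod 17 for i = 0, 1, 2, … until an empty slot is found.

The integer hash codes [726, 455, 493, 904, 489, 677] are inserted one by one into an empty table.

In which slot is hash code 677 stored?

726: h=12 => slot 12
455: h=13 => slot 13
493: h=0 => slot 0
904: h=3 => slot 3
489: h=13, probe 13,14 => slot 14
677: h=14, probe 14,15 => slot 15
Table: [493, —, —, 904, —, —, —, —, —, —, —, —, 726, 455, 489, 677, —]

15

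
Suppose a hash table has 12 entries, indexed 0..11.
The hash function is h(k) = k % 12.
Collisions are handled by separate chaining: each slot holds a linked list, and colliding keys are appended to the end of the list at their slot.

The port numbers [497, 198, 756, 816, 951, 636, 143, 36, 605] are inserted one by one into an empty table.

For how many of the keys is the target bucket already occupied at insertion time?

497 -> bucket 5
198 -> bucket 6
756 -> bucket 0
816 -> bucket 0 (collision)
951 -> bucket 3
636 -> bucket 0 (collision)
143 -> bucket 11
36 -> bucket 0 (collision)
605 -> bucket 5 (collision)
Final buckets:
0: 756 -> 816 -> 636 -> 36
1: —
2: —
3: 951
4: —
5: 497 -> 605
6: 198
7: —
8: —
9: —
10: —
11: 143

4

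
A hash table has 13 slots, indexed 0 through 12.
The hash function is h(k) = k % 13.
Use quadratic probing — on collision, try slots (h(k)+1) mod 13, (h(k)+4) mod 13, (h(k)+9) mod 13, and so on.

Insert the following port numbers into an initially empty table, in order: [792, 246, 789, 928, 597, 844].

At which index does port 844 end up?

8

792 hashes to 12; slot 12 is free => place at 12.
246 hashes to 12; 12 taken => place at 0.
789 hashes to 9; slot 9 is free => place at 9.
928 hashes to 5; slot 5 is free => place at 5.
597 hashes to 12; 12,0 taken => place at 3.
844 hashes to 12; 12,0,3 taken => place at 8.
Table: [246, -, -, 597, -, 928, -, -, 844, 789, -, -, 792]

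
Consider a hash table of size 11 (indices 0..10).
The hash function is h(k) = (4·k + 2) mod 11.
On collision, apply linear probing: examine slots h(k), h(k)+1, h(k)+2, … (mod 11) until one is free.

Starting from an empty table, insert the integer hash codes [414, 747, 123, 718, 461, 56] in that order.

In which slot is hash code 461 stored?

414 hashes to 8; slot 8 is free → place at 8.
747 hashes to 9; slot 9 is free → place at 9.
123 hashes to 10; slot 10 is free → place at 10.
718 hashes to 3; slot 3 is free → place at 3.
461 hashes to 9; 9,10 taken → place at 0.
56 hashes to 6; slot 6 is free → place at 6.
Table: [461, -, -, 718, -, -, 56, -, 414, 747, 123]

0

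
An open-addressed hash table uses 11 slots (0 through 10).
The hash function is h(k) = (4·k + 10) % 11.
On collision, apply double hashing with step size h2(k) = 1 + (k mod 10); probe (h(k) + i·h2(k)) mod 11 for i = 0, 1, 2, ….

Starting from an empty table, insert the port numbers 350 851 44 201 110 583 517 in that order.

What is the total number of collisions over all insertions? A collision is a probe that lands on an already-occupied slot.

4

350 hashes to 2; slot 2 is free -> place at 2.
851 hashes to 4; slot 4 is free -> place at 4.
44 hashes to 10; slot 10 is free -> place at 10.
201 hashes to 0; slot 0 is free -> place at 0.
110 hashes to 10, h2=1; 10,0 taken -> place at 1.
583 hashes to 10, h2=4; 10 taken -> place at 3.
517 hashes to 10, h2=8; 10 taken -> place at 7.
Table: [201, 110, 350, 583, 851, ., ., 517, ., ., 44]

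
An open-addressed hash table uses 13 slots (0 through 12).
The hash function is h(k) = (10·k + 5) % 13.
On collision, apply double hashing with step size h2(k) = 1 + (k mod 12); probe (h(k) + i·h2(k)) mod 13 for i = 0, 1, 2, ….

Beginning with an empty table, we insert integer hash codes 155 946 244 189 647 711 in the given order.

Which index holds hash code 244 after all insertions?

155 hashes to 8; slot 8 is free => place at 8.
946 hashes to 1; slot 1 is free => place at 1.
244 hashes to 1, h2=5; 1 taken => place at 6.
189 hashes to 10; slot 10 is free => place at 10.
647 hashes to 1, h2=12; 1 taken => place at 0.
711 hashes to 4; slot 4 is free => place at 4.
Table: [647, 946, _, _, 711, _, 244, _, 155, _, 189, _, _]

6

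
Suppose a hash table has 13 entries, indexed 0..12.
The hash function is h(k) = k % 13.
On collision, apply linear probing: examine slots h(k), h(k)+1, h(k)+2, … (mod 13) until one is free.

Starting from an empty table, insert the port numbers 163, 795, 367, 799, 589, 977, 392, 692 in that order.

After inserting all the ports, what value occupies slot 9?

Insert 163: h=7, slot 7 empty -> index 7.
Insert 795: h=2, slot 2 empty -> index 2.
Insert 367: h=3, slot 3 empty -> index 3.
Insert 799: h=6, slot 6 empty -> index 6.
Insert 589: h=4, slot 4 empty -> index 4.
Insert 977: h=2, slots 2,3,4 occupied -> index 5.
Insert 392: h=2, slots 2,3,4,5,6,7 occupied -> index 8.
Insert 692: h=3, slots 3,4,5,6,7,8 occupied -> index 9.
Table: [-, -, 795, 367, 589, 977, 799, 163, 392, 692, -, -, -]

692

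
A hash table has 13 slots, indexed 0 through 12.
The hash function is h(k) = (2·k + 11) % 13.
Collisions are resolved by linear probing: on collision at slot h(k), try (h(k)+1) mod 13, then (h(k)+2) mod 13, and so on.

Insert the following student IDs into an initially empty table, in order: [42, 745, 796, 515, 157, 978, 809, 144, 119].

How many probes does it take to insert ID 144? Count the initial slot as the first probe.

3

42: h=4 => slot 4
745: h=6 => slot 6
796: h=4, probe 4,5 => slot 5
515: h=1 => slot 1
157: h=0 => slot 0
978: h=4, probe 4,5,6,7 => slot 7
809: h=4, probe 4,5,6,7,8 => slot 8
144: h=0, probe 0,1,2 => slot 2
119: h=2, probe 2,3 => slot 3
Table: [157, 515, 144, 119, 42, 796, 745, 978, 809, ., ., ., .]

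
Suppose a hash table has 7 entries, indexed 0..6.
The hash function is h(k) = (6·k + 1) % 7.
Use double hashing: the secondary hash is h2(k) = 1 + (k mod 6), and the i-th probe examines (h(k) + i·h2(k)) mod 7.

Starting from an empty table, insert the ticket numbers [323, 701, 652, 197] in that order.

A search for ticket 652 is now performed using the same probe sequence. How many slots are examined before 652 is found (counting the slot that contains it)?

323 hashes to 0; slot 0 is free → place at 0.
701 hashes to 0, h2=6; 0 taken → place at 6.
652 hashes to 0, h2=5; 0 taken → place at 5.
197 hashes to 0, h2=6; 0,6,5 taken → place at 4.
Table: [323, ., ., ., 197, 652, 701]
Lookup 652: h=0, h2=5, probe 0,5 → found at 5.

2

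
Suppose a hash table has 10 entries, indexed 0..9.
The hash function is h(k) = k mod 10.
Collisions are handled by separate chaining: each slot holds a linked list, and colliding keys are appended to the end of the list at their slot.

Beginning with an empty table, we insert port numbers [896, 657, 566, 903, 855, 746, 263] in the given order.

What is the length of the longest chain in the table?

3

896 → bucket 6
657 → bucket 7
566 → bucket 6 (collision)
903 → bucket 3
855 → bucket 5
746 → bucket 6 (collision)
263 → bucket 3 (collision)
Final buckets:
0: .
1: .
2: .
3: 903 -> 263
4: .
5: 855
6: 896 -> 566 -> 746
7: 657
8: .
9: .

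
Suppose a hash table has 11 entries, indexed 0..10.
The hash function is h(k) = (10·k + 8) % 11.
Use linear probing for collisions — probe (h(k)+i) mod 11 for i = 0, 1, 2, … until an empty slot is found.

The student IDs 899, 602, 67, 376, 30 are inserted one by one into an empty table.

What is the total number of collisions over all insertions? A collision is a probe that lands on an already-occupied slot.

3

Insert 899: h=0, slot 0 empty → index 0.
Insert 602: h=0, slot 0 occupied → index 1.
Insert 67: h=7, slot 7 empty → index 7.
Insert 376: h=6, slot 6 empty → index 6.
Insert 30: h=0, slots 0,1 occupied → index 2.
Table: [899, 602, 30, _, _, _, 376, 67, _, _, _]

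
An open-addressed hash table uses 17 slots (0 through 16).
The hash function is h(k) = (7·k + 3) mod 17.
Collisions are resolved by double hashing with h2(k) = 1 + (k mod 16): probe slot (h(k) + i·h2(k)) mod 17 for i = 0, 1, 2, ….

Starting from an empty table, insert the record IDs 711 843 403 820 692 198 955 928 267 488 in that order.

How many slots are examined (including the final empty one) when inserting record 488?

2

Insert 711: h=16, slot 16 empty -> index 16.
Insert 843: h=5, slot 5 empty -> index 5.
Insert 403: h=2, slot 2 empty -> index 2.
Insert 820: h=14, slot 14 empty -> index 14.
Insert 692: h=2, h2=5, slot 2 occupied -> index 7.
Insert 198: h=12, slot 12 empty -> index 12.
Insert 955: h=7, h2=12, slots 7,2,14 occupied -> index 9.
Insert 928: h=5, h2=1, slot 5 occupied -> index 6.
Insert 267: h=2, h2=12, slots 2,14,9 occupied -> index 4.
Insert 488: h=2, h2=9, slot 2 occupied -> index 11.
Table: [∅, ∅, 403, ∅, 267, 843, 928, 692, ∅, 955, ∅, 488, 198, ∅, 820, ∅, 711]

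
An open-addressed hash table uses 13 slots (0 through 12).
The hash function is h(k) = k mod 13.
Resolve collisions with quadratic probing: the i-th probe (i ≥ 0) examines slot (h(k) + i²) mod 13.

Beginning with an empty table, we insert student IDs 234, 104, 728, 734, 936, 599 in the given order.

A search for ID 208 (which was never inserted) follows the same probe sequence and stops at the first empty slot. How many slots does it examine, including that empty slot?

234 hashes to 0; slot 0 is free -> place at 0.
104 hashes to 0; 0 taken -> place at 1.
728 hashes to 0; 0,1 taken -> place at 4.
734 hashes to 6; slot 6 is free -> place at 6.
936 hashes to 0; 0,1,4 taken -> place at 9.
599 hashes to 1; 1 taken -> place at 2.
Table: [234, 104, 599, —, 728, —, 734, —, —, 936, —, —, —]
Lookup 208: h=0, probe 0,1,4,9,3 → slot 3 empty, not found.

5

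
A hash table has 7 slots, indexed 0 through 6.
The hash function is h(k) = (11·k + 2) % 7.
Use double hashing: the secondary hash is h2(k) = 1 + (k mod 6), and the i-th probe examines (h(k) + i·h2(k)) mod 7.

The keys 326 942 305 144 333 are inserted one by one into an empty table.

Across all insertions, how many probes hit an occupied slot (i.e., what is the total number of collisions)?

326 hashes to 4; slot 4 is free -> place at 4.
942 hashes to 4, h2=1; 4 taken -> place at 5.
305 hashes to 4, h2=6; 4 taken -> place at 3.
144 hashes to 4, h2=1; 4,5 taken -> place at 6.
333 hashes to 4, h2=4; 4 taken -> place at 1.
Table: [_, 333, _, 305, 326, 942, 144]

5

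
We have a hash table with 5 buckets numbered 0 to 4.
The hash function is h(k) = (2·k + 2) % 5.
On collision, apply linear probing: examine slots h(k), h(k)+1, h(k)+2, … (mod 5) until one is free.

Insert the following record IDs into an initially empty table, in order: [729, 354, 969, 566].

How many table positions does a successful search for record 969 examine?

729 hashes to 0; slot 0 is free -> place at 0.
354 hashes to 0; 0 taken -> place at 1.
969 hashes to 0; 0,1 taken -> place at 2.
566 hashes to 4; slot 4 is free -> place at 4.
Table: [729, 354, 969, ., 566]
Lookup 969: h=0, probe 0,1,2 → found at 2.

3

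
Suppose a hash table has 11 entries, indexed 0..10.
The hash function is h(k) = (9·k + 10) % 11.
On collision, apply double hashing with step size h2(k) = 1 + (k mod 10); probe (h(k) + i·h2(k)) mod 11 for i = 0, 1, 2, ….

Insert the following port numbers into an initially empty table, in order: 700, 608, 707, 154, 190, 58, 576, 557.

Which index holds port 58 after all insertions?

700 hashes to 7; slot 7 is free -> place at 7.
608 hashes to 4; slot 4 is free -> place at 4.
707 hashes to 4, h2=8; 4 taken -> place at 1.
154 hashes to 10; slot 10 is free -> place at 10.
190 hashes to 4, h2=1; 4 taken -> place at 5.
58 hashes to 4, h2=9; 4 taken -> place at 2.
576 hashes to 2, h2=7; 2 taken -> place at 9.
557 hashes to 7, h2=8; 7,4,1,9 taken -> place at 6.
Table: [∅, 707, 58, ∅, 608, 190, 557, 700, ∅, 576, 154]

2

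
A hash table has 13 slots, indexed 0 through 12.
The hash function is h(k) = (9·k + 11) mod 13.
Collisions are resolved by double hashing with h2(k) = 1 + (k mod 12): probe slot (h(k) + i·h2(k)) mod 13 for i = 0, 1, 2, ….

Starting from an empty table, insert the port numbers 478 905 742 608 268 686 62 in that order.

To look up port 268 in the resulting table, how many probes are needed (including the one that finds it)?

3

478: h=10 -> slot 10
905: h=5 -> slot 5
742: h=7 -> slot 7
608: h=10, h2=9, probe 10,6 -> slot 6
268: h=5, h2=5, probe 5,10,2 -> slot 2
686: h=10, h2=3, probe 10,0 -> slot 0
62: h=10, h2=3, probe 10,0,3 -> slot 3
Table: [686, ∅, 268, 62, ∅, 905, 608, 742, ∅, ∅, 478, ∅, ∅]
Lookup 268: h=5, h2=5, probe 5,10,2 → found at 2.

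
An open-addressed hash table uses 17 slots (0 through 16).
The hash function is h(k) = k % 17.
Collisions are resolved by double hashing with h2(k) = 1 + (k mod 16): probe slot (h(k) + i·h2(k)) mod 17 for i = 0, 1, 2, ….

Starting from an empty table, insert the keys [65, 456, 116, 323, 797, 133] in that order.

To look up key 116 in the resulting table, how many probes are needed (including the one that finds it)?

Insert 65: h=14, slot 14 empty => index 14.
Insert 456: h=14, h2=9, slot 14 occupied => index 6.
Insert 116: h=14, h2=5, slot 14 occupied => index 2.
Insert 323: h=0, slot 0 empty => index 0.
Insert 797: h=15, slot 15 empty => index 15.
Insert 133: h=14, h2=6, slot 14 occupied => index 3.
Table: [323, -, 116, 133, -, -, 456, -, -, -, -, -, -, -, 65, 797, -]
Lookup 116: h=14, h2=5, probe 14,2 → found at 2.

2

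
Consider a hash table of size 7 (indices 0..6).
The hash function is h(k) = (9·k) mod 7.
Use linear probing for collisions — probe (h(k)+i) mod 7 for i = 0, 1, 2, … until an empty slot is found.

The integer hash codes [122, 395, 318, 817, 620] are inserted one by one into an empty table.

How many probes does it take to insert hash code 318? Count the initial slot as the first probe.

Insert 122: h=6, slot 6 empty -> index 6.
Insert 395: h=6, slot 6 occupied -> index 0.
Insert 318: h=6, slots 6,0 occupied -> index 1.
Insert 817: h=3, slot 3 empty -> index 3.
Insert 620: h=1, slot 1 occupied -> index 2.
Table: [395, 318, 620, 817, ∅, ∅, 122]

3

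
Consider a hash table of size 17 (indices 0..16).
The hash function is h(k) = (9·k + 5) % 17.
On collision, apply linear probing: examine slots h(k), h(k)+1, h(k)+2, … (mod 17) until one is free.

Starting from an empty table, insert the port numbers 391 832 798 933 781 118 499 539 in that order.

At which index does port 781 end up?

15

391: h=5 => slot 5
832: h=13 => slot 13
798: h=13, probe 13,14 => slot 14
933: h=4 => slot 4
781: h=13, probe 13,14,15 => slot 15
118: h=13, probe 13,14,15,16 => slot 16
499: h=8 => slot 8
539: h=11 => slot 11
Table: [∅, ∅, ∅, ∅, 933, 391, ∅, ∅, 499, ∅, ∅, 539, ∅, 832, 798, 781, 118]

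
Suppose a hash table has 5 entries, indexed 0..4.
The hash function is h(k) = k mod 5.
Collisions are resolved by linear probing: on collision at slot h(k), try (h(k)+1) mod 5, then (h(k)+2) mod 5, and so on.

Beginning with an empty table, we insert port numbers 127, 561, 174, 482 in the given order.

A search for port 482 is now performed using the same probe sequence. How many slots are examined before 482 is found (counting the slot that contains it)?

127 hashes to 2; slot 2 is free => place at 2.
561 hashes to 1; slot 1 is free => place at 1.
174 hashes to 4; slot 4 is free => place at 4.
482 hashes to 2; 2 taken => place at 3.
Table: [∅, 561, 127, 482, 174]
Lookup 482: h=2, probe 2,3 → found at 3.

2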